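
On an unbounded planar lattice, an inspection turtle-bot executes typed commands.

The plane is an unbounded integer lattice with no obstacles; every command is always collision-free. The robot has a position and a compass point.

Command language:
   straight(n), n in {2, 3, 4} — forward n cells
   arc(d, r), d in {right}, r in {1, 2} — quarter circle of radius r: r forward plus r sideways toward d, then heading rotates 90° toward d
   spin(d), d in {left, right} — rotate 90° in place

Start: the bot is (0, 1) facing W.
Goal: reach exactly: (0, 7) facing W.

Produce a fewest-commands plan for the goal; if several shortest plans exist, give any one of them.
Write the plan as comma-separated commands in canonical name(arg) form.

spin(right), straight(4), straight(2), spin(left)

from: (0, 1) facing W
step 1 (spin(right)): (0, 1) facing N
step 2 (straight(4)): (0, 5) facing N
step 3 (straight(2)): (0, 7) facing N
step 4 (spin(left)): (0, 7) facing W
minimal: 4 command(s), checked below 4.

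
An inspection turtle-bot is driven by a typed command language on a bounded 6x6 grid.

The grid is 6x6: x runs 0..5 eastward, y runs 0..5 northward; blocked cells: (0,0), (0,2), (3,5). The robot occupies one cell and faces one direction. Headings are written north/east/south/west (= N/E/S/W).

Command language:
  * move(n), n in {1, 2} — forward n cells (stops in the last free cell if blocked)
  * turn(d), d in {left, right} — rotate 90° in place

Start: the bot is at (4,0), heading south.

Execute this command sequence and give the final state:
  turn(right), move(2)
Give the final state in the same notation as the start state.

at (2,0), heading west

begin: at (4,0), heading south
t=1 turn(right) ⇒ at (4,0), heading west
t=2 move(2) ⇒ at (2,0), heading west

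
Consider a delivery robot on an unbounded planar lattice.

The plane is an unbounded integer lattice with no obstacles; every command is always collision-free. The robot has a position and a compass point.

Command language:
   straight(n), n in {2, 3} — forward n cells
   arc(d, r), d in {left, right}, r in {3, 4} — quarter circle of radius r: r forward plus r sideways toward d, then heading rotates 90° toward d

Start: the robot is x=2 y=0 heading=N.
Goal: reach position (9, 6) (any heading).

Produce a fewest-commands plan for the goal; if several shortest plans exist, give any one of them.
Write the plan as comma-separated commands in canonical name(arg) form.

begin: x=2 y=0 heading=N
1. straight(2) → x=2 y=2 heading=N
2. arc(right, 4) → x=6 y=6 heading=E
3. straight(3) → x=9 y=6 heading=E
no 2-step plan works, so 3 is optimal.

straight(2), arc(right, 4), straight(3)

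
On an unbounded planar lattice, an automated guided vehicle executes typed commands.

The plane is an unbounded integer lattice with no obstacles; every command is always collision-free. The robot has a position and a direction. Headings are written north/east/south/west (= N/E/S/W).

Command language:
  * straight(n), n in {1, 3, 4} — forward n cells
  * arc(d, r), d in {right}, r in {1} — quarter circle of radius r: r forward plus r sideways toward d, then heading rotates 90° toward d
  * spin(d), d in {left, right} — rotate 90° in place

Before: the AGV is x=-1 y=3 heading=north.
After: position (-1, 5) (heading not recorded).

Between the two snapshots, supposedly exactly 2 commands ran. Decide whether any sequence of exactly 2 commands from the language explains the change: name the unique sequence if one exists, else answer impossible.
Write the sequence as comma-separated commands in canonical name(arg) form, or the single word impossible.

start: x=-1 y=3 heading=north
step 1 (straight(1)): x=-1 y=4 heading=north
step 2 (straight(1)): x=-1 y=5 heading=north
all 36 alternatives checked — unique.

straight(1), straight(1)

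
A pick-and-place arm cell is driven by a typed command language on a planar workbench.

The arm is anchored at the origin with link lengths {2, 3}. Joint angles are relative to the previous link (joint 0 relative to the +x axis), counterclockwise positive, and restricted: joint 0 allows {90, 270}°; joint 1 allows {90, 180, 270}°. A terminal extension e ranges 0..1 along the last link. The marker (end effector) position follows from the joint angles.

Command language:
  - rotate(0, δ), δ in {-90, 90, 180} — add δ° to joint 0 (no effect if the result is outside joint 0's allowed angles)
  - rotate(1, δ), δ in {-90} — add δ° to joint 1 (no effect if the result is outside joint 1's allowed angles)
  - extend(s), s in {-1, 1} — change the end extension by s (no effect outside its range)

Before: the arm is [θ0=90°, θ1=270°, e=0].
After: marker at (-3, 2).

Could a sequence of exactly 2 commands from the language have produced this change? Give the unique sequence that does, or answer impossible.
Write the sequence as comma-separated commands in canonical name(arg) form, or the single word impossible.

rotate(1, -90), rotate(1, -90)

initial: [θ0=90°, θ1=270°, e=0]
[1] after rotate(1, -90): [θ0=90°, θ1=180°, e=0]
[2] after rotate(1, -90): [θ0=90°, θ1=90°, e=0]
uniquely the one of 36 2-step routes that fits.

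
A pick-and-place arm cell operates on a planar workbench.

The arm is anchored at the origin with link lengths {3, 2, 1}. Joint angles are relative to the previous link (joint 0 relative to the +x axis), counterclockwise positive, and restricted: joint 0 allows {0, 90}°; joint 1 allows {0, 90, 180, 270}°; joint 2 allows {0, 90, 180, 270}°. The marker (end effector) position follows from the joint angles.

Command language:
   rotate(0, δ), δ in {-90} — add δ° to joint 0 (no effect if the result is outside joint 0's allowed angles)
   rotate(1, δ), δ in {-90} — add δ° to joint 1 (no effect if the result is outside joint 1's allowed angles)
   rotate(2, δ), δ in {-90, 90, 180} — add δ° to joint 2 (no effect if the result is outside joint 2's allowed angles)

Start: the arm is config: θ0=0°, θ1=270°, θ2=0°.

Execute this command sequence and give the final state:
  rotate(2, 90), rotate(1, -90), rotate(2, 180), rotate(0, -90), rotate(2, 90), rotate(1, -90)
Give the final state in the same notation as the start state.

initial: config: θ0=0°, θ1=270°, θ2=0°
1. rotate(2, 90) → config: θ0=0°, θ1=270°, θ2=90°
2. rotate(1, -90) → config: θ0=0°, θ1=180°, θ2=90°
3. rotate(2, 180) → config: θ0=0°, θ1=180°, θ2=270°
4. rotate(0, -90) → config: θ0=0°, θ1=180°, θ2=270°
5. rotate(2, 90) → config: θ0=0°, θ1=180°, θ2=0°
6. rotate(1, -90) → config: θ0=0°, θ1=90°, θ2=0°

config: θ0=0°, θ1=90°, θ2=0°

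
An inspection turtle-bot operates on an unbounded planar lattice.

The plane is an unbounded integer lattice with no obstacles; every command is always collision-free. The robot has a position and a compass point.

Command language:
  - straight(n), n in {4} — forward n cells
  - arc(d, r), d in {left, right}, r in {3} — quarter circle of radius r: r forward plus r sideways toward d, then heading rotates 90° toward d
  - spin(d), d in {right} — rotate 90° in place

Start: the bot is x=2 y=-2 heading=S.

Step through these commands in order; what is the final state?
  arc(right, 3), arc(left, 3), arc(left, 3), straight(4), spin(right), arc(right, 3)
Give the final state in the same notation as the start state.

x=0 y=-14 heading=W

start: x=2 y=-2 heading=S
1. arc(right, 3) → x=-1 y=-5 heading=W
2. arc(left, 3) → x=-4 y=-8 heading=S
3. arc(left, 3) → x=-1 y=-11 heading=E
4. straight(4) → x=3 y=-11 heading=E
5. spin(right) → x=3 y=-11 heading=S
6. arc(right, 3) → x=0 y=-14 heading=W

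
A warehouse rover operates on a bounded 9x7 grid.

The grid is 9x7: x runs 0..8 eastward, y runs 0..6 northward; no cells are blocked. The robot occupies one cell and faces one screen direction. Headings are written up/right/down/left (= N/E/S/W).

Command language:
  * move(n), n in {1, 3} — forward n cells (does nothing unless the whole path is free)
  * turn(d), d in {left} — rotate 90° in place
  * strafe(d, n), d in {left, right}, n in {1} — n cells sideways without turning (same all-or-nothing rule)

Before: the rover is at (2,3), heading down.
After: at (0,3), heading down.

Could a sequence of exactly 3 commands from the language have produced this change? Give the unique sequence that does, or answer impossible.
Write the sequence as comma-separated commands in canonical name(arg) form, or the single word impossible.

key: still facing S at the end — nothing in the sequence rotates
start: at (2,3), heading down
1. strafe(right, 1) → at (1,3), heading down
2. strafe(right, 1) → at (0,3), heading down
3. strafe(right, 1) → at (0,3), heading down
all 125 alternatives checked — unique.

strafe(right, 1), strafe(right, 1), strafe(right, 1)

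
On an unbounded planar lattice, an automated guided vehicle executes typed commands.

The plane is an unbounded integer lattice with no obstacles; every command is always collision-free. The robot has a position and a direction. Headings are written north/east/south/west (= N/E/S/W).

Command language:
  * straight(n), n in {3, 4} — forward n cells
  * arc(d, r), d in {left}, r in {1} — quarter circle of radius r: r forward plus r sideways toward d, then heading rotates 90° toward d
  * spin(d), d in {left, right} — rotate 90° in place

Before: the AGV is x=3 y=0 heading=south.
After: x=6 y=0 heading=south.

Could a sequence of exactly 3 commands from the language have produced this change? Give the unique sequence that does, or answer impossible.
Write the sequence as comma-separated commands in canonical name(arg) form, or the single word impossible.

key: heading stays S — rotations cancel among the 3 commands
start: x=3 y=0 heading=south
step 1 (spin(left)): x=3 y=0 heading=east
step 2 (straight(3)): x=6 y=0 heading=east
step 3 (spin(right)): x=6 y=0 heading=south
no rival 3-sequence matches.

spin(left), straight(3), spin(right)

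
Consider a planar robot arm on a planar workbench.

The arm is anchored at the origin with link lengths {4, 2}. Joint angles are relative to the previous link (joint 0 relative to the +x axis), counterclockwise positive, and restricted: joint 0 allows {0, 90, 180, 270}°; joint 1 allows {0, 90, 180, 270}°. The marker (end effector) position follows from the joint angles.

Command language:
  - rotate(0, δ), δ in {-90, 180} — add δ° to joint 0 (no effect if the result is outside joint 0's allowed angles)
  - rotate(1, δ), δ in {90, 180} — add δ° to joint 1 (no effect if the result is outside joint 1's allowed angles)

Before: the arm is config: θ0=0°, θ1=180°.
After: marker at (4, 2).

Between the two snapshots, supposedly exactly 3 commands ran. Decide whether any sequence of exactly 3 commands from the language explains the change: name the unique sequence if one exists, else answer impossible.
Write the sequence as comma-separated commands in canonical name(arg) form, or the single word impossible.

rotate(1, 90), rotate(1, 90), rotate(1, 90)

t0: config: θ0=0°, θ1=180°
[1] after rotate(1, 90): config: θ0=0°, θ1=270°
[2] after rotate(1, 90): config: θ0=0°, θ1=0°
[3] after rotate(1, 90): config: θ0=0°, θ1=90°
no other 3-command option fits: unique.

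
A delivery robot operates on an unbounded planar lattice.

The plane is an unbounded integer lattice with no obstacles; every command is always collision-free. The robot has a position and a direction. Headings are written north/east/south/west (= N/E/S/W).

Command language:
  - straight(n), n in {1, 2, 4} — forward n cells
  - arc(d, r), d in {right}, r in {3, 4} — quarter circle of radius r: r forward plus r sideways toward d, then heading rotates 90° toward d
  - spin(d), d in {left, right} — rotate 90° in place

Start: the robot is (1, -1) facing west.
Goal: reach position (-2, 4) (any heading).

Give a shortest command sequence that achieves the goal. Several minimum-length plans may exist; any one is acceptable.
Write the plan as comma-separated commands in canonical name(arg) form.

t0: (1, -1) facing west
1. arc(right, 3) → (-2, 2) facing north
2. straight(2) → (-2, 4) facing north
shorter routes all fall short; 2 is best.

arc(right, 3), straight(2)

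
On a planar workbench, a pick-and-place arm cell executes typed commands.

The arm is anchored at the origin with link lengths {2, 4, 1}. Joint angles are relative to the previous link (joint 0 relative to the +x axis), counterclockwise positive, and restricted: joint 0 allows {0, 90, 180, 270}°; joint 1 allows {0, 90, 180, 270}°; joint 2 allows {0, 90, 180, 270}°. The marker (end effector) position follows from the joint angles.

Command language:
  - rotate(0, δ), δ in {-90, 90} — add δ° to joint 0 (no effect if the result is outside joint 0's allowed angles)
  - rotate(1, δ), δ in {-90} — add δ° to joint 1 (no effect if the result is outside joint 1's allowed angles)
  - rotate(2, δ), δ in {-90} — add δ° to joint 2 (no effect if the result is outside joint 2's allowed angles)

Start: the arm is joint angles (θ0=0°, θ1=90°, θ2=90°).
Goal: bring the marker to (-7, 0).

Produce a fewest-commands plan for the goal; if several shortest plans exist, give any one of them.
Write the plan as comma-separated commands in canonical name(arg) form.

rotate(2, -90), rotate(0, -90), rotate(0, -90), rotate(1, -90)

start: joint angles (θ0=0°, θ1=90°, θ2=90°)
step 1 (rotate(2, -90)): joint angles (θ0=0°, θ1=90°, θ2=0°)
step 2 (rotate(0, -90)): joint angles (θ0=270°, θ1=90°, θ2=0°)
step 3 (rotate(0, -90)): joint angles (θ0=180°, θ1=90°, θ2=0°)
step 4 (rotate(1, -90)): joint angles (θ0=180°, θ1=0°, θ2=0°)
shorter routes all fall short; 4 is best.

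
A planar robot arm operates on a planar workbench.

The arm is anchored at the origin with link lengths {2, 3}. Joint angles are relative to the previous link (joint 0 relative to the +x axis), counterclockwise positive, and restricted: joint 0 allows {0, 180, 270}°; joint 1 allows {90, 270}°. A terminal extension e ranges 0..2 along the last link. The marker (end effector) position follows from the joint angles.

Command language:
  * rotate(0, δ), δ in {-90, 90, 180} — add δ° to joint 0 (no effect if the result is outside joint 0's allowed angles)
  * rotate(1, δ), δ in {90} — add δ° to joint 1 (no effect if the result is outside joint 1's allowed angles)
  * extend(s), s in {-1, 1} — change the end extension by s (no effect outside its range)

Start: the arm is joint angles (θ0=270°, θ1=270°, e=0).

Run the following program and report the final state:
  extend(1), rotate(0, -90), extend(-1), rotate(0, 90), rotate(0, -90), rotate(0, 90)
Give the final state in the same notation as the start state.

t0: joint angles (θ0=270°, θ1=270°, e=0)
step 1 (extend(1)): joint angles (θ0=270°, θ1=270°, e=1)
step 2 (rotate(0, -90)): joint angles (θ0=180°, θ1=270°, e=1)
step 3 (extend(-1)): joint angles (θ0=180°, θ1=270°, e=0)
step 4 (rotate(0, 90)): joint angles (θ0=270°, θ1=270°, e=0)
step 5 (rotate(0, -90)): joint angles (θ0=180°, θ1=270°, e=0)
step 6 (rotate(0, 90)): joint angles (θ0=270°, θ1=270°, e=0)

joint angles (θ0=270°, θ1=270°, e=0)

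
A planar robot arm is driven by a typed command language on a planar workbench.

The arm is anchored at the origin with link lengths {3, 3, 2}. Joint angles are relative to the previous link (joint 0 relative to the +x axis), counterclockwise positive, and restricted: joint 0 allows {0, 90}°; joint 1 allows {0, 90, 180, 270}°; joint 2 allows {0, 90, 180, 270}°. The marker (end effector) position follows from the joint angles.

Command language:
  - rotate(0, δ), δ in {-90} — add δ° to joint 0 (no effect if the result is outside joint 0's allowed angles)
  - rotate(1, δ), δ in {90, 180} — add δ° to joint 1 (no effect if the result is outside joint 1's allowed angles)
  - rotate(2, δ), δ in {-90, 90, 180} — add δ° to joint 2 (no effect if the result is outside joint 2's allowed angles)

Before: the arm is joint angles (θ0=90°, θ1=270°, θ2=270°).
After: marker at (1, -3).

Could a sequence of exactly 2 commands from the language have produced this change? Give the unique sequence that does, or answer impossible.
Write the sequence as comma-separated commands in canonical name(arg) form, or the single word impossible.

t0: joint angles (θ0=90°, θ1=270°, θ2=270°)
step 1 (rotate(0, -90)): joint angles (θ0=0°, θ1=270°, θ2=270°)
step 2 (rotate(0, -90)): joint angles (θ0=0°, θ1=270°, θ2=270°)
uniquely the one of 36 2-step routes that fits.

rotate(0, -90), rotate(0, -90)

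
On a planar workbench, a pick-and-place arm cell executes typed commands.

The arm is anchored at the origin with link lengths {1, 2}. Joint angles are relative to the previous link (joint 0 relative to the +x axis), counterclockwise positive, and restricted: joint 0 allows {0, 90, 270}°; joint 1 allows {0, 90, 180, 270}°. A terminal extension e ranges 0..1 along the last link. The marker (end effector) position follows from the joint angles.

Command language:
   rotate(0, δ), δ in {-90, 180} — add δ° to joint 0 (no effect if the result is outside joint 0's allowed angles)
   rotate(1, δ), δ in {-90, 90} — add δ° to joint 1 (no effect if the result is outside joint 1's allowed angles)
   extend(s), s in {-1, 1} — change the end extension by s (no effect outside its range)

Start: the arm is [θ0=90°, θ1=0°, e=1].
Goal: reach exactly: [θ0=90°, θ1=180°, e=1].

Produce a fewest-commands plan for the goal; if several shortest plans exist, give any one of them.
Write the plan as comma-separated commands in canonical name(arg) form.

rotate(1, -90), rotate(1, -90)

initial: [θ0=90°, θ1=0°, e=1]
step 1 (rotate(1, -90)): [θ0=90°, θ1=270°, e=1]
step 2 (rotate(1, -90)): [θ0=90°, θ1=180°, e=1]
no 1-step plan works, so 2 is optimal.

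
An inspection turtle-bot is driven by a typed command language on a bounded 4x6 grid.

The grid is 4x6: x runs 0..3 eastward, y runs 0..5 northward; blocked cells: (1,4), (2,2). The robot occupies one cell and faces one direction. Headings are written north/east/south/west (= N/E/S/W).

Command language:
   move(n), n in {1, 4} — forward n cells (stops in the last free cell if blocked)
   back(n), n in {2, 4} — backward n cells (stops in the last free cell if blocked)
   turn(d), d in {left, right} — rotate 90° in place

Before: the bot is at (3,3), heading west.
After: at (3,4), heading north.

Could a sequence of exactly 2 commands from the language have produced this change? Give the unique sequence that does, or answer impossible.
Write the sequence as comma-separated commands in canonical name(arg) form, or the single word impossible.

turn(right), move(1)

key: order matters: swapping turn(right) and move(1) lands elsewhere
from: at (3,3), heading west
t=1 turn(right) ⇒ at (3,3), heading north
t=2 move(1) ⇒ at (3,4), heading north
all 36 alternatives checked — unique.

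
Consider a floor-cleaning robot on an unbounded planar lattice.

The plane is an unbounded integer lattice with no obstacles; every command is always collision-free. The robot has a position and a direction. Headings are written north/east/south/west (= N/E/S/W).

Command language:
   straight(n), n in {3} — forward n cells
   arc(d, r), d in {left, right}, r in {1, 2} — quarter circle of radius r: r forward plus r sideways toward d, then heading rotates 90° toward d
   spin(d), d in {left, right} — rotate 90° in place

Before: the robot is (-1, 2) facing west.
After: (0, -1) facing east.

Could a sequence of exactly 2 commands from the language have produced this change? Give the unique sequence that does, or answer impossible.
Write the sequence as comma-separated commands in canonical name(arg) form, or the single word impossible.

arc(left, 1), arc(left, 2)

key: running arc(left, 2) before arc(left, 1) would end elsewhere — order is forced
start: (-1, 2) facing west
step 1 (arc(left, 1)): (-2, 1) facing south
step 2 (arc(left, 2)): (0, -1) facing east
no other 2-command option fits: unique.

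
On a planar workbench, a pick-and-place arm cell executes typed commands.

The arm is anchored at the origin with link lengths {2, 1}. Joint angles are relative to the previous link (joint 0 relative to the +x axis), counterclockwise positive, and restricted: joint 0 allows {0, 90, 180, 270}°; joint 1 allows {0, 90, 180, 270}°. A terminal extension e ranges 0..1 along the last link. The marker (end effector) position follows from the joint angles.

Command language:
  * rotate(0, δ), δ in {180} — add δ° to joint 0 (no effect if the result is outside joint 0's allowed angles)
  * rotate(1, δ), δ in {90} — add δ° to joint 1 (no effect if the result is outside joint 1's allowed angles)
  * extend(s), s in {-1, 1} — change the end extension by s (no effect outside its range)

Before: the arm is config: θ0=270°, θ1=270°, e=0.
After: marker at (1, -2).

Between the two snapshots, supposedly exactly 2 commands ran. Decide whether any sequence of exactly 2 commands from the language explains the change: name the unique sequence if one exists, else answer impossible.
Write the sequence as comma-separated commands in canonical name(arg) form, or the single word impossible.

begin: config: θ0=270°, θ1=270°, e=0
[1] after rotate(1, 90): config: θ0=270°, θ1=0°, e=0
[2] after rotate(1, 90): config: θ0=270°, θ1=90°, e=0
all 16 alternatives checked — unique.

rotate(1, 90), rotate(1, 90)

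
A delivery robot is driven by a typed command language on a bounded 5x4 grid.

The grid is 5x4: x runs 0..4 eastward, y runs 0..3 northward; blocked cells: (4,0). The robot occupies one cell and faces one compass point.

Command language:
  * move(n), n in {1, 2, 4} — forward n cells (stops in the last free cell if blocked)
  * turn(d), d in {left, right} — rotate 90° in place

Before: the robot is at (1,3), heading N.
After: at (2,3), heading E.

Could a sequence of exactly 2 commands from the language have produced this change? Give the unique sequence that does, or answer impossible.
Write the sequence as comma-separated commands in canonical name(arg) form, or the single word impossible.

turn(right), move(1)

key: position moved to (2,3) AND the heading swung to E — translation plus rotation needed
t0: at (1,3), heading N
[1] after turn(right): at (1,3), heading E
[2] after move(1): at (2,3), heading E
no rival 2-sequence matches.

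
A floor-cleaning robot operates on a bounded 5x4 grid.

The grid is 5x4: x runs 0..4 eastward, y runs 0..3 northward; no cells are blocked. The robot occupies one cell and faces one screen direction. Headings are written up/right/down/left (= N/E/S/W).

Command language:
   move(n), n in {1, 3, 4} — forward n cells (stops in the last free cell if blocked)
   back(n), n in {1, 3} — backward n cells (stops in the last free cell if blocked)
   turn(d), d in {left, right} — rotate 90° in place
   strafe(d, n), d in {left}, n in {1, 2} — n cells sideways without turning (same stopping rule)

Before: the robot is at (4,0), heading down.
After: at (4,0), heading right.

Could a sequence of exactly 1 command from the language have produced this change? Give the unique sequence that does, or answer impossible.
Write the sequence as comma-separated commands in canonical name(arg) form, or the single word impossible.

key: parked at (4,0) the whole time — nothing moves the robot
from: at (4,0), heading down
step 1 (turn(left)): at (4,0), heading right
no other 1-command option fits: unique.

turn(left)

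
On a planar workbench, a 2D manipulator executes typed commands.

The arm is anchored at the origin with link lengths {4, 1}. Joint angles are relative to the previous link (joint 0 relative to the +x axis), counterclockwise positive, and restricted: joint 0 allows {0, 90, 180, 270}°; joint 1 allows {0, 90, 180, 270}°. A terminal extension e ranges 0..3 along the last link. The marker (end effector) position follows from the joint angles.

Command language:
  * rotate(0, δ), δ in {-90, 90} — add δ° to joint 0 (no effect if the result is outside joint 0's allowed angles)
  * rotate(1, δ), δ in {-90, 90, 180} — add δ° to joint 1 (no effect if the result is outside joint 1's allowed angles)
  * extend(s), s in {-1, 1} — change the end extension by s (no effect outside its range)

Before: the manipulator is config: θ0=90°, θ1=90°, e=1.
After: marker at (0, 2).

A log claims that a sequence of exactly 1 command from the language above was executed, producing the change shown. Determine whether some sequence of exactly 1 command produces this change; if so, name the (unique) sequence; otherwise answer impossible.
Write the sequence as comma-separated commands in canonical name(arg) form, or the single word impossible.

start: config: θ0=90°, θ1=90°, e=1
1. rotate(1, 90) → config: θ0=90°, θ1=180°, e=1
no other 1-command option fits: unique.

rotate(1, 90)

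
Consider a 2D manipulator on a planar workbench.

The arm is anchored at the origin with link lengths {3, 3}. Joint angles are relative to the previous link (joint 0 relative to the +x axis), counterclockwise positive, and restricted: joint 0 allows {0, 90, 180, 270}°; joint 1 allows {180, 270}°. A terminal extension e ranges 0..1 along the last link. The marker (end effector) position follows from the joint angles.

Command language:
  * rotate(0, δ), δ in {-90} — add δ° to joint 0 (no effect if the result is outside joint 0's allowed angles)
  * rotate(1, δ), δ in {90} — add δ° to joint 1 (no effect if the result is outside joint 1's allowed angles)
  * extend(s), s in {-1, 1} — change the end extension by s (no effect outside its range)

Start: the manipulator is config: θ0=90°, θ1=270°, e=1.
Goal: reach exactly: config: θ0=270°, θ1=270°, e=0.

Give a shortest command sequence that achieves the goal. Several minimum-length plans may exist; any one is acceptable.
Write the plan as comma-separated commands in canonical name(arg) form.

rotate(0, -90), rotate(0, -90), extend(-1)

t0: config: θ0=90°, θ1=270°, e=1
t=1 rotate(0, -90) ⇒ config: θ0=0°, θ1=270°, e=1
t=2 rotate(0, -90) ⇒ config: θ0=270°, θ1=270°, e=1
t=3 extend(-1) ⇒ config: θ0=270°, θ1=270°, e=0
minimal: 3 command(s), checked below 3.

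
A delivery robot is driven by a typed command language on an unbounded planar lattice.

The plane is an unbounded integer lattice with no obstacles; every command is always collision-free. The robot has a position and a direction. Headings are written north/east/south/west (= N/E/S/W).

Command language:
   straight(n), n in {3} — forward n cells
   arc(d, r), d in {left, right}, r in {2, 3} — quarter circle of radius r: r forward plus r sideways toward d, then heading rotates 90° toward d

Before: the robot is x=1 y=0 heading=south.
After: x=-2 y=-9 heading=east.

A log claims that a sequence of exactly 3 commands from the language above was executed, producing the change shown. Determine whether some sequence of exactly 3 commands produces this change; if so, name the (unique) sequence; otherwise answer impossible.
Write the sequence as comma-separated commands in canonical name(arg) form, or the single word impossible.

arc(right, 3), arc(left, 3), arc(left, 3)

key: order matters: swapping arc(right, 3) and arc(left, 3) lands elsewhere
t0: x=1 y=0 heading=south
[1] after arc(right, 3): x=-2 y=-3 heading=west
[2] after arc(left, 3): x=-5 y=-6 heading=south
[3] after arc(left, 3): x=-2 y=-9 heading=east
uniquely the one of 125 3-step routes that fits.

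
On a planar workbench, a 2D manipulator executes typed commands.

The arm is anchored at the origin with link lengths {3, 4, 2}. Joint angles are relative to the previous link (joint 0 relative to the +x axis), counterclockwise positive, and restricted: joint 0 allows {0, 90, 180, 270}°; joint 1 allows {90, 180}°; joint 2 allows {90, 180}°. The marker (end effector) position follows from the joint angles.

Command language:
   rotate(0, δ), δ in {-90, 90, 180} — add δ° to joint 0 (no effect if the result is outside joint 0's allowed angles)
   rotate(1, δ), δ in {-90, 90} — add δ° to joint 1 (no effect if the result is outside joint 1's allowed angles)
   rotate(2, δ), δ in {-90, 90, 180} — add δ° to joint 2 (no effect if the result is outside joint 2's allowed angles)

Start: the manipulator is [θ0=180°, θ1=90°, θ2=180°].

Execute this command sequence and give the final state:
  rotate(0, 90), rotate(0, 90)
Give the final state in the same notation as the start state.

begin: [θ0=180°, θ1=90°, θ2=180°]
t=1 rotate(0, 90) ⇒ [θ0=270°, θ1=90°, θ2=180°]
t=2 rotate(0, 90) ⇒ [θ0=0°, θ1=90°, θ2=180°]

[θ0=0°, θ1=90°, θ2=180°]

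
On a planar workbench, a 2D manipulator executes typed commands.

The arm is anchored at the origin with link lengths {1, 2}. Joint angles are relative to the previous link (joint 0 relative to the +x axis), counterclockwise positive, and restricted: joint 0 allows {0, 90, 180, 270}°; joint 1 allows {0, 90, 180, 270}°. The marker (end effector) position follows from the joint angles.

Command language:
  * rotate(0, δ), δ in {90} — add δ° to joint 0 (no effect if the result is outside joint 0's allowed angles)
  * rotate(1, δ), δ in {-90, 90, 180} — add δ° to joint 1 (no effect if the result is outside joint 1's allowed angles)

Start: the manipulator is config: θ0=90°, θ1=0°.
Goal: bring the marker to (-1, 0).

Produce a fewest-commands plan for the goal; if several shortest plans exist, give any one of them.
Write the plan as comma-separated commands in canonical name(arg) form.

rotate(1, 180), rotate(0, 90), rotate(0, 90), rotate(0, 90)

begin: config: θ0=90°, θ1=0°
t=1 rotate(1, 180) ⇒ config: θ0=90°, θ1=180°
t=2 rotate(0, 90) ⇒ config: θ0=180°, θ1=180°
t=3 rotate(0, 90) ⇒ config: θ0=270°, θ1=180°
t=4 rotate(0, 90) ⇒ config: θ0=0°, θ1=180°
shorter routes all fall short; 4 is best.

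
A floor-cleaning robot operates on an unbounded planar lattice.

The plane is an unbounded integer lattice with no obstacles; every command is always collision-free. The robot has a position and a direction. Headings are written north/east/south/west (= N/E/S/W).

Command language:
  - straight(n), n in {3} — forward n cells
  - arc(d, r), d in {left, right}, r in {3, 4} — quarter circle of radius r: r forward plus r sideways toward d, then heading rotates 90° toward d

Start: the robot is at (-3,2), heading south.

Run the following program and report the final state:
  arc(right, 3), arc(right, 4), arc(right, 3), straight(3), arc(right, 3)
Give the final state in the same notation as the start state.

initial: at (-3,2), heading south
1. arc(right, 3) → at (-6,-1), heading west
2. arc(right, 4) → at (-10,3), heading north
3. arc(right, 3) → at (-7,6), heading east
4. straight(3) → at (-4,6), heading east
5. arc(right, 3) → at (-1,3), heading south

at (-1,3), heading south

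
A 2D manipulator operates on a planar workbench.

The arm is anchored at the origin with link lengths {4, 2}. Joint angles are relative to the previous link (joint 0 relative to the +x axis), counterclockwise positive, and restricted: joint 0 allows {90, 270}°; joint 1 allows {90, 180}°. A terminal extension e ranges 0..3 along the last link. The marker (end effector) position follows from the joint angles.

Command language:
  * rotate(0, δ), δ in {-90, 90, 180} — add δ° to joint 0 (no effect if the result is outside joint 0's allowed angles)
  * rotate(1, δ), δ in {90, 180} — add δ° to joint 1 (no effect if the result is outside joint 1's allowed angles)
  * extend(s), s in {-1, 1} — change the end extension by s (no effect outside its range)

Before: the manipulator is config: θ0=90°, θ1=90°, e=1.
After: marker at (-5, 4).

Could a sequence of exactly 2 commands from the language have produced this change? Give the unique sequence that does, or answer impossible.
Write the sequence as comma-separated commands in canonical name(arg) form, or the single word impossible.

initial: config: θ0=90°, θ1=90°, e=1
1. extend(1) → config: θ0=90°, θ1=90°, e=2
2. extend(1) → config: θ0=90°, θ1=90°, e=3
no rival 2-sequence matches.

extend(1), extend(1)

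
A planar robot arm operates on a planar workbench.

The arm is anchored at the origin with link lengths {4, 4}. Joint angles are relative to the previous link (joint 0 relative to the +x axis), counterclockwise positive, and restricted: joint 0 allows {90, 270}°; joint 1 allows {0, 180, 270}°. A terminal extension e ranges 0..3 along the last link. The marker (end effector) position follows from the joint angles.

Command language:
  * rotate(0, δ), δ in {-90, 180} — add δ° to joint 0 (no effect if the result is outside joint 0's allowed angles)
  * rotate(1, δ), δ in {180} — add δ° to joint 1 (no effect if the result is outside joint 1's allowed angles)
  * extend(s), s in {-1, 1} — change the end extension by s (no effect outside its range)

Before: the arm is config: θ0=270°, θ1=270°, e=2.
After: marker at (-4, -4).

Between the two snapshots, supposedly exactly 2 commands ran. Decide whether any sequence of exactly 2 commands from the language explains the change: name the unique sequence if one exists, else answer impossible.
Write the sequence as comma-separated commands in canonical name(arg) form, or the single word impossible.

extend(-1), extend(-1)

start: config: θ0=270°, θ1=270°, e=2
[1] after extend(-1): config: θ0=270°, θ1=270°, e=1
[2] after extend(-1): config: θ0=270°, θ1=270°, e=0
all 25 alternatives checked — unique.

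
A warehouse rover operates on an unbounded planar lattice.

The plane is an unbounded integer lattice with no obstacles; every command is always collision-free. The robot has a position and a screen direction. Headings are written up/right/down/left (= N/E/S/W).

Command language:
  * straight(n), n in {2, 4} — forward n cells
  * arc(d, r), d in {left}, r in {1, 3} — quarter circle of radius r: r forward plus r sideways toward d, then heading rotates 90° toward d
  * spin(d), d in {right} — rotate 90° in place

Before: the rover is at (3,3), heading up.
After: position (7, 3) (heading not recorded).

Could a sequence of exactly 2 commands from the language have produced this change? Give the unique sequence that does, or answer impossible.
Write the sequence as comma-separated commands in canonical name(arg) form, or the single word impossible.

spin(right), straight(4)

key: running straight(4) before spin(right) would end elsewhere — order is forced
start: at (3,3), heading up
t=1 spin(right) ⇒ at (3,3), heading right
t=2 straight(4) ⇒ at (7,3), heading right
no rival 2-sequence matches.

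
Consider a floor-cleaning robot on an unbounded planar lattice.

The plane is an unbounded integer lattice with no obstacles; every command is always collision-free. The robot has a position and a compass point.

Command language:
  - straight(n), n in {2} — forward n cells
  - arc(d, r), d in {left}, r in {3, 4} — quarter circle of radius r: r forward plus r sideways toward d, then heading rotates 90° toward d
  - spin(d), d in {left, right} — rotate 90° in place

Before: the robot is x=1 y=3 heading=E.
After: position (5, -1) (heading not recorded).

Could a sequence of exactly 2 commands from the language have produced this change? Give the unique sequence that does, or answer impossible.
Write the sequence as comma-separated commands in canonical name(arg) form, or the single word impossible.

spin(right), arc(left, 4)

key: running arc(left, 4) before spin(right) would end elsewhere — order is forced
start: x=1 y=3 heading=E
1. spin(right) → x=1 y=3 heading=S
2. arc(left, 4) → x=5 y=-1 heading=E
no rival 2-sequence matches.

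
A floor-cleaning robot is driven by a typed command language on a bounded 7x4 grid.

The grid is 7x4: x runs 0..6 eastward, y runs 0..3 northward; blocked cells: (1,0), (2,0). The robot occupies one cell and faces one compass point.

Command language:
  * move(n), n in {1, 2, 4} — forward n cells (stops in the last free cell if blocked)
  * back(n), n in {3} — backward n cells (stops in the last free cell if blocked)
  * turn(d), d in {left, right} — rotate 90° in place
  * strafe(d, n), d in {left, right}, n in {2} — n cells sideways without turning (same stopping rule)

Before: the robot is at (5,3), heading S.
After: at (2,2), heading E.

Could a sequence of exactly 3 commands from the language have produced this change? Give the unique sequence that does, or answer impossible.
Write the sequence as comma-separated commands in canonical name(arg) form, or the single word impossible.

key: running back(3) before move(1) would end elsewhere — order is forced
t0: at (5,3), heading S
1. move(1) → at (5,2), heading S
2. turn(left) → at (5,2), heading E
3. back(3) → at (2,2), heading E
no other 3-command option fits: unique.

move(1), turn(left), back(3)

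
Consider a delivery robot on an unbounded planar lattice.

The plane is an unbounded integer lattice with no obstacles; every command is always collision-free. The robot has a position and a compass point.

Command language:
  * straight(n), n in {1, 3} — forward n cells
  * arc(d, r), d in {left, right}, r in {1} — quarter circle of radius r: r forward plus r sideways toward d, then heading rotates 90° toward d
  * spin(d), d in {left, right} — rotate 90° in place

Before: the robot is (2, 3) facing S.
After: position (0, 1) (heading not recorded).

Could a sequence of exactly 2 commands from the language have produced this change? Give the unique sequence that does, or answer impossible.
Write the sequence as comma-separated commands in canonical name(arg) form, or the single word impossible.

key: order matters: swapping arc(right, 1) and arc(left, 1) lands elsewhere
t0: (2, 3) facing S
t=1 arc(right, 1) ⇒ (1, 2) facing W
t=2 arc(left, 1) ⇒ (0, 1) facing S
no other 2-command option fits: unique.

arc(right, 1), arc(left, 1)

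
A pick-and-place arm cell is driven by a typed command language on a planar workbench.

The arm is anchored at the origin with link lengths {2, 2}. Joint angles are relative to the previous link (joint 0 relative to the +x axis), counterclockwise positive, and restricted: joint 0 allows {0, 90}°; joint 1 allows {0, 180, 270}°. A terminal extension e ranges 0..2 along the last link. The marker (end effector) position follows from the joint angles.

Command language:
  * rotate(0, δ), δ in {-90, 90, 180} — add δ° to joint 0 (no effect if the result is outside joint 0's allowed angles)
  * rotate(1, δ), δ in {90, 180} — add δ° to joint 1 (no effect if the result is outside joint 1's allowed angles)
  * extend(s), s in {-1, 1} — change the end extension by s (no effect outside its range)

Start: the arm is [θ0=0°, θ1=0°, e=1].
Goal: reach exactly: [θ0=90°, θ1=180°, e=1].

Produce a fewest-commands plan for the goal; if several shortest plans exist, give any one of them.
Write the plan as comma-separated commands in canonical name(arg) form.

rotate(1, 180), rotate(0, 90)

t0: [θ0=0°, θ1=0°, e=1]
step 1 (rotate(1, 180)): [θ0=0°, θ1=180°, e=1]
step 2 (rotate(0, 90)): [θ0=90°, θ1=180°, e=1]
no 1-step plan works, so 2 is optimal.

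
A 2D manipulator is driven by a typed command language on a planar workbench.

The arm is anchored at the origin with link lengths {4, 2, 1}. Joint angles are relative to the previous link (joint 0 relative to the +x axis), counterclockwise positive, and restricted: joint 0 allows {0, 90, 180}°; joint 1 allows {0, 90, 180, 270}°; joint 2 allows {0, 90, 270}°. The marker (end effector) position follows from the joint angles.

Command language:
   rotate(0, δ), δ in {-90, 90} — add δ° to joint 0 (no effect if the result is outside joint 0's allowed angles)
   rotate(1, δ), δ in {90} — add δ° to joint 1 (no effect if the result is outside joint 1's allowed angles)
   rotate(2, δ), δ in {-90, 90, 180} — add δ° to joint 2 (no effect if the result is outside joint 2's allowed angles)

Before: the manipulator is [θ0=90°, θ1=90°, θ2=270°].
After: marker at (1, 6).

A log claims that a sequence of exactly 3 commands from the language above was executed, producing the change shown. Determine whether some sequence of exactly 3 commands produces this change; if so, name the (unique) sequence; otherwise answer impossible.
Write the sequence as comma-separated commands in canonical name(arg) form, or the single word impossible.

rotate(1, 90), rotate(1, 90), rotate(1, 90)

start: [θ0=90°, θ1=90°, θ2=270°]
1. rotate(1, 90) → [θ0=90°, θ1=180°, θ2=270°]
2. rotate(1, 90) → [θ0=90°, θ1=270°, θ2=270°]
3. rotate(1, 90) → [θ0=90°, θ1=0°, θ2=270°]
no other 3-command option fits: unique.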